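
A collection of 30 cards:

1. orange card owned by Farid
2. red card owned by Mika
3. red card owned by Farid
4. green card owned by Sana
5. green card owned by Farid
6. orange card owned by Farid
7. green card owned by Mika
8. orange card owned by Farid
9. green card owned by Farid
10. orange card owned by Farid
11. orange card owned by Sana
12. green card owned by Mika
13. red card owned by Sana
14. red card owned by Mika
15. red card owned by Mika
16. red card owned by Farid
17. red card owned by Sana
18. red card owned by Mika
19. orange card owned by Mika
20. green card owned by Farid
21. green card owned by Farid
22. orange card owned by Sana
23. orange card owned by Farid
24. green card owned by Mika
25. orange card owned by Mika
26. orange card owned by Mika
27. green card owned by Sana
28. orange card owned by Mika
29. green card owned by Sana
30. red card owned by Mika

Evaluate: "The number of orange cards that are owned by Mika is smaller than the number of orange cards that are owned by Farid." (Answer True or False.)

|orange cards owned by Mika| = 4.
|orange cards owned by Farid| = 5.
The claim requires 4 < 5, which holds.

True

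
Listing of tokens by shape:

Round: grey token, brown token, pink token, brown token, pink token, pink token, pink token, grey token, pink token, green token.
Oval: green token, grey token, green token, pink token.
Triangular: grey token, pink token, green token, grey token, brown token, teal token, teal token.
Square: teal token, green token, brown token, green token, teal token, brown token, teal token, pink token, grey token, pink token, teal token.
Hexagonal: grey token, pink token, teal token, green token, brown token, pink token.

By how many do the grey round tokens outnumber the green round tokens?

1

grey round tokens: 2.
green round tokens: 1.
2 − 1 = 1.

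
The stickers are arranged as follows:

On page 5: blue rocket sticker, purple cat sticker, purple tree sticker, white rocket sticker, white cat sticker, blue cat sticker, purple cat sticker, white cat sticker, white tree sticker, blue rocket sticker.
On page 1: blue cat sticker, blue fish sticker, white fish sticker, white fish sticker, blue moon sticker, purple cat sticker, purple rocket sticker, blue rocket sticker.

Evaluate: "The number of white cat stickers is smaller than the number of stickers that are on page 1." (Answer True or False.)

There are 2 white cat stickers.
There are 8 stickers on page 1.
The claim requires 2 < 8, which holds.

True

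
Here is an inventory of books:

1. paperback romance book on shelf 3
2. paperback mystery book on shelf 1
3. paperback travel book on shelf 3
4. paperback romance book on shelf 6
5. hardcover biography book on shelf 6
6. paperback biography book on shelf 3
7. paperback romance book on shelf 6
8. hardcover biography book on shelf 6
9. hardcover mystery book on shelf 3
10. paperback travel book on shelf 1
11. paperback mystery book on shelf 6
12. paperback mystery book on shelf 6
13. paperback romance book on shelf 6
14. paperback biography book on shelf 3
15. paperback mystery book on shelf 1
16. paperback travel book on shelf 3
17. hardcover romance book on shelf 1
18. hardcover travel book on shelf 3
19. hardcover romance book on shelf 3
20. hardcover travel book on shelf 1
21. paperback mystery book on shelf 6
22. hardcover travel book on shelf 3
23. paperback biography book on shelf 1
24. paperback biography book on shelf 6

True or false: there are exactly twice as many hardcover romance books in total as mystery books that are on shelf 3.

True

hardcover romance books: 2.
mystery books on shelf 3: 1.
The claim requires 2 = 2 × 1 = 2, which holds.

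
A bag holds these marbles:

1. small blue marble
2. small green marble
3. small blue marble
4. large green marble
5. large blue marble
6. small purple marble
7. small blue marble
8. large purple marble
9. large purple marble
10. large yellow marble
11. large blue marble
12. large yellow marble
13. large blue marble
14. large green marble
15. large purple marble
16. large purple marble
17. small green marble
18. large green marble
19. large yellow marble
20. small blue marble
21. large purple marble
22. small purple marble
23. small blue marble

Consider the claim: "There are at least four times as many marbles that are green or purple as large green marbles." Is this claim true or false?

marbles that are green or purple: 12.
large green marbles: 3.
The claim requires 12 ≥ 4 × 3 = 12, which holds.

True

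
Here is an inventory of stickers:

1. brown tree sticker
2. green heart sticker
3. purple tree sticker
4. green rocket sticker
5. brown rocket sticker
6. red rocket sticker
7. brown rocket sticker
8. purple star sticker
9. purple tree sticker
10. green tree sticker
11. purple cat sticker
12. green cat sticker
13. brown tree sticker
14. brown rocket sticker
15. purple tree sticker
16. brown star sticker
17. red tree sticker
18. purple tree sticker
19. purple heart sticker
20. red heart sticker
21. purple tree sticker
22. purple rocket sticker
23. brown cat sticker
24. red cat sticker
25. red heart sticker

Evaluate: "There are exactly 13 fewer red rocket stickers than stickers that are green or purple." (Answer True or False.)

There is 1 red rocket sticker.
There are 13 stickers that are green or purple.
The claim requires 13 − 1 (= 12) to equal 13, which does not hold.

False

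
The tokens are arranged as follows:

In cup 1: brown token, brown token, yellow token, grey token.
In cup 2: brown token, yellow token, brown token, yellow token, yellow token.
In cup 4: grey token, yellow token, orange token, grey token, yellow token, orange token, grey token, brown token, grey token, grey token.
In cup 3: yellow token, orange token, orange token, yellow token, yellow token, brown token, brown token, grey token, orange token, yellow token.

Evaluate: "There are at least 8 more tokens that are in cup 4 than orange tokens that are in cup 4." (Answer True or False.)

There are 10 tokens in cup 4.
There are 2 orange tokens in cup 4.
The claim requires 10 − 2 = 8 ≥ 8, which holds.

True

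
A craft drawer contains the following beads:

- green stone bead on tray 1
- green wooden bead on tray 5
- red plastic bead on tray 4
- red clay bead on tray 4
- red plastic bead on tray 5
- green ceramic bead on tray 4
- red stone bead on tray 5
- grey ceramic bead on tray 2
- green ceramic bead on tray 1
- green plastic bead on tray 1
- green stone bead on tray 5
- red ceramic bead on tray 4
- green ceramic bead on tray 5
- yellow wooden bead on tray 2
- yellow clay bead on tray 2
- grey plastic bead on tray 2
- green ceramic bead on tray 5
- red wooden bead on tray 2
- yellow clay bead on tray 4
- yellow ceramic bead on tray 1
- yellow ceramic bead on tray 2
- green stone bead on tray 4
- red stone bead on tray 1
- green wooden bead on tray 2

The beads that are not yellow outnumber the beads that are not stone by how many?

beads that are not yellow: 19.
beads that are not stone: 19.
19 − 19 = 0.

0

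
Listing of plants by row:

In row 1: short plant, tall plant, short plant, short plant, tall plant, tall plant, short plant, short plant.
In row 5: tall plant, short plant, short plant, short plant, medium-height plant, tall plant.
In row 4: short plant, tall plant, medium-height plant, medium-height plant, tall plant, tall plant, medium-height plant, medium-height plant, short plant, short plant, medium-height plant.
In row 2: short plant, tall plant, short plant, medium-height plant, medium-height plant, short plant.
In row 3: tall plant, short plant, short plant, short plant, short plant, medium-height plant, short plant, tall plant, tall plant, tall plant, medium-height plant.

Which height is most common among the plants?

short

Counts by height: short 19, tall 13, medium-height 10.
The maximum is 19, held uniquely by short.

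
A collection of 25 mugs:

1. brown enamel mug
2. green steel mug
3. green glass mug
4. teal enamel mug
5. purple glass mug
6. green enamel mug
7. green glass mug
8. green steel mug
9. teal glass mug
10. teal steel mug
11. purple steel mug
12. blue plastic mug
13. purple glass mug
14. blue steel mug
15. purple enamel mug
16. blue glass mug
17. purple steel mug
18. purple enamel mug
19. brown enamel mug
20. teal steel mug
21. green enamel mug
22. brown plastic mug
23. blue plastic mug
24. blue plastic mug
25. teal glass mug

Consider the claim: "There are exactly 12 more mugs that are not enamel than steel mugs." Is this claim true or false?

False

|mugs that are not enamel| = 18.
|steel mugs| = 7.
The claim requires 18 − 7 (= 11) to equal 12, which does not hold.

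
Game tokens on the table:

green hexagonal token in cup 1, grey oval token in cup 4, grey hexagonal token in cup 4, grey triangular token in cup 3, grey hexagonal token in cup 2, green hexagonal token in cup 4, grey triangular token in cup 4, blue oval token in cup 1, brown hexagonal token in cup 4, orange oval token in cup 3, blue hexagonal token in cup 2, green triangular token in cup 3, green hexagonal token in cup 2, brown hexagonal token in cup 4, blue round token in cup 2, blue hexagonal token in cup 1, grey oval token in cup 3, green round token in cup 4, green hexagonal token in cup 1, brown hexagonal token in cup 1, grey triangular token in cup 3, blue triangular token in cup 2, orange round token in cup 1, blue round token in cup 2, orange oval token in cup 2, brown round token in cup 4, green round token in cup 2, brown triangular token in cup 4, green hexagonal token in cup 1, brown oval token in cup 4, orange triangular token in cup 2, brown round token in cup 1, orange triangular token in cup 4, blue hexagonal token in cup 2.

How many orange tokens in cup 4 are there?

1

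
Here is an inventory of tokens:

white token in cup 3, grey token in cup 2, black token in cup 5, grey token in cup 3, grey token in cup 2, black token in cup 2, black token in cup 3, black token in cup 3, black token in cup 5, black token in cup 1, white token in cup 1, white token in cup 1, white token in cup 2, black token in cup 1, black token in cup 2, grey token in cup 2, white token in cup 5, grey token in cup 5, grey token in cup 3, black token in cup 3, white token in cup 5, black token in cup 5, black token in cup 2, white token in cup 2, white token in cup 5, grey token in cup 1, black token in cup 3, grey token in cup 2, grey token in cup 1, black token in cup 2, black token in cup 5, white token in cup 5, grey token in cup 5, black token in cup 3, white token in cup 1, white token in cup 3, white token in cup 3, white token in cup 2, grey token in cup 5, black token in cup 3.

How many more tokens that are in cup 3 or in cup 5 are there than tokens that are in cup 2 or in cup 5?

tokens in cup 3 or in cup 5: 22.
tokens in cup 2 or in cup 5: 22.
22 − 22 = 0.

0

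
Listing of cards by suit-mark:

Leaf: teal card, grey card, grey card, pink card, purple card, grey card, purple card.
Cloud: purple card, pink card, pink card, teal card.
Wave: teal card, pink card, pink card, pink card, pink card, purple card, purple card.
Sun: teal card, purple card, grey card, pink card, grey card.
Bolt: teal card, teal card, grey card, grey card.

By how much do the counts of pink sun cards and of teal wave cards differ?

0

pink sun cards: 1. teal wave cards: 1.
|1 − 1| = 1 − 1 = 0.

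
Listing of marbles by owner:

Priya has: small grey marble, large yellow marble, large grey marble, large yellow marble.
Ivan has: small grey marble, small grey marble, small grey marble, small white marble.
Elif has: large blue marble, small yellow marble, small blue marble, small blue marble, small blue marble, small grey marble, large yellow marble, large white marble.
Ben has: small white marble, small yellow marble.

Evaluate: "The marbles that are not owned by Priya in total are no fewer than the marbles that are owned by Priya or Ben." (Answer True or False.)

True

marbles that are not owned by Priya: 14.
marbles owned by Priya or Ben: 6.
The claim requires 14 ≥ 6, which holds.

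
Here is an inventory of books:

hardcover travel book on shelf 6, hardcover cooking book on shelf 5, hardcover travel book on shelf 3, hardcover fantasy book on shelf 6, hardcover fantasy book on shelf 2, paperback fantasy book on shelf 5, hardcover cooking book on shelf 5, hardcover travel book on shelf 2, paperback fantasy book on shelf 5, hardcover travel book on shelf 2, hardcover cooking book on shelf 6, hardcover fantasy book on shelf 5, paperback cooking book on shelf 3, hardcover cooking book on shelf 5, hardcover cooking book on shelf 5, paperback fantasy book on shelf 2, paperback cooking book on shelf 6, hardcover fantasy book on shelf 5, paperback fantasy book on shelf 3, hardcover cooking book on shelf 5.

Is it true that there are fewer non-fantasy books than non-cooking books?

non-fantasy books: 12.
non-cooking books: 12.
The claim requires 12 < 12, which does not hold.

False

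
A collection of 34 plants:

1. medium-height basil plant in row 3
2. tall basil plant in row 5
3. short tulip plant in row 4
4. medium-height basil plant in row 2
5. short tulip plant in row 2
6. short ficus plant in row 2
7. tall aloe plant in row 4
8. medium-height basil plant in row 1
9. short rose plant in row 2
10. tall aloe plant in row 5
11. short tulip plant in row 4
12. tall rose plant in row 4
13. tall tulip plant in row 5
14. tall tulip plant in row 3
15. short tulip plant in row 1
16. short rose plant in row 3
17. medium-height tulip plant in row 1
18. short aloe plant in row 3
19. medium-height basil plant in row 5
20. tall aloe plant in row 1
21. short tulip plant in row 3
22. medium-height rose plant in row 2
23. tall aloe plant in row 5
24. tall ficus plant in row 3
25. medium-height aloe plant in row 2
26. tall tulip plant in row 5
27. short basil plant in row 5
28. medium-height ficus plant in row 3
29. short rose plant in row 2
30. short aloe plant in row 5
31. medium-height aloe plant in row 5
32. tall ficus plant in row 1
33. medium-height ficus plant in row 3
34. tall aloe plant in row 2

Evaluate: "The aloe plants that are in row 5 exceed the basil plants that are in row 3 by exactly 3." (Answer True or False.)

There are 4 aloe plants in row 5.
There is 1 basil plant in row 3.
The claim requires 4 − 1 (= 3) to equal 3, which holds.

True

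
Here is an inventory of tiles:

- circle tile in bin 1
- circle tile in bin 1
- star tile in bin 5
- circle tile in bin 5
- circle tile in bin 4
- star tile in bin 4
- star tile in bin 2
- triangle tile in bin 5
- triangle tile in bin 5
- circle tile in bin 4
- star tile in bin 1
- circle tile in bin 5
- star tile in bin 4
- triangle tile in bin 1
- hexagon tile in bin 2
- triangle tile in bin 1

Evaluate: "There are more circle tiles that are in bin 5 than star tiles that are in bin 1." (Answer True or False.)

True

There are 2 circle tiles in bin 5.
There is 1 star tile in bin 1.
The claim requires 2 > 1, which holds.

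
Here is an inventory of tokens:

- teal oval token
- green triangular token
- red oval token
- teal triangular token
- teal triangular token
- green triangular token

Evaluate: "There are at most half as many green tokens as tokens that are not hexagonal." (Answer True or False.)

|green tokens| = 2.
|tokens that are not hexagonal| = 6.
The claim requires 2 × 2 = 4 ≤ 6, which holds.

True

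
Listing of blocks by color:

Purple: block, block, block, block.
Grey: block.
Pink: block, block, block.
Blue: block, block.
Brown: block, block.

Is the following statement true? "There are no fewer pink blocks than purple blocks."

pink blocks: 3.
purple blocks: 4.
The claim requires 3 ≥ 4, which does not hold.

False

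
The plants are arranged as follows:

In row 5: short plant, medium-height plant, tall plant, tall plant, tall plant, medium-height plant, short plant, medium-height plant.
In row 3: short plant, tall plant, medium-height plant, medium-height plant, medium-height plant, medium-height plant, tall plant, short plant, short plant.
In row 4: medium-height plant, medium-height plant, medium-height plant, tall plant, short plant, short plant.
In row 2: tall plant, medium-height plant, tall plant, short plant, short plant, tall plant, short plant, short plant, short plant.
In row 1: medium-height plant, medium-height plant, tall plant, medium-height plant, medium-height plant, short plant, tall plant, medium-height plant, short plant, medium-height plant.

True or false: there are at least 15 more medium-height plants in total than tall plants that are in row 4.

There are 17 medium-height plants.
There is 1 tall plant in row 4.
The claim requires 17 − 1 = 16 ≥ 15, which holds.

True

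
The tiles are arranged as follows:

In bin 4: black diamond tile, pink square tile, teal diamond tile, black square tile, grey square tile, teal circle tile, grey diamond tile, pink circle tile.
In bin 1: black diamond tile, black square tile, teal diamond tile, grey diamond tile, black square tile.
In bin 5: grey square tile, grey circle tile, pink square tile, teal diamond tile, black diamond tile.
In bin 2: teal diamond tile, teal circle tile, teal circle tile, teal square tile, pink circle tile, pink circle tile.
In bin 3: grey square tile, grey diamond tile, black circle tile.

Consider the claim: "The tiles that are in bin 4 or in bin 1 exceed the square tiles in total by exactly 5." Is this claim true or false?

There are 13 tiles in bin 4 or in bin 1.
There are 9 square tiles.
The claim requires 13 − 9 (= 4) to equal 5, which does not hold.

False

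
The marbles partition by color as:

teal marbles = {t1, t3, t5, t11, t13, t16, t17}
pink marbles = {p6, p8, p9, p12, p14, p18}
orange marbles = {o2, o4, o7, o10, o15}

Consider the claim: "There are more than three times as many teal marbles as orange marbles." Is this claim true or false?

False

|teal marbles| = 7.
|orange marbles| = 5.
The claim requires 7 > 3 × 5 = 15, which does not hold.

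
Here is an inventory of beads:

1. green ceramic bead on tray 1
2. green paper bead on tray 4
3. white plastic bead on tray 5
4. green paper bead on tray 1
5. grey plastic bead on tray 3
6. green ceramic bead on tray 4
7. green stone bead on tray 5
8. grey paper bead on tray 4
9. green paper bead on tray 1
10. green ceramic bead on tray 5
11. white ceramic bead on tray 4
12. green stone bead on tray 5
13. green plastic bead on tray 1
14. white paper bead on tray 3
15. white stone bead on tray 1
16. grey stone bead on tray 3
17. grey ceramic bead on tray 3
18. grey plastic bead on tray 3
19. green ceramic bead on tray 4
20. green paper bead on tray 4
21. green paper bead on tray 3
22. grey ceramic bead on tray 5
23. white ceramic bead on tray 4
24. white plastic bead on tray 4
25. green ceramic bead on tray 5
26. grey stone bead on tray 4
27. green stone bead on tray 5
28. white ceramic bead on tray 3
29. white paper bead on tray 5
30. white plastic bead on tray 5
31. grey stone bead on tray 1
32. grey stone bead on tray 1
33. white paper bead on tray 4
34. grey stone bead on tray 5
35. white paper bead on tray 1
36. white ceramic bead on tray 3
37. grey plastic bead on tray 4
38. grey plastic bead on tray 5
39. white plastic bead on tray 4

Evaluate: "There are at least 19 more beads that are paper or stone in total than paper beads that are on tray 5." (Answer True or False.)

False

|beads that are paper or stone| = 19.
|paper beads on tray 5| = 1.
The claim requires 19 − 1 = 18 ≥ 19, which does not hold.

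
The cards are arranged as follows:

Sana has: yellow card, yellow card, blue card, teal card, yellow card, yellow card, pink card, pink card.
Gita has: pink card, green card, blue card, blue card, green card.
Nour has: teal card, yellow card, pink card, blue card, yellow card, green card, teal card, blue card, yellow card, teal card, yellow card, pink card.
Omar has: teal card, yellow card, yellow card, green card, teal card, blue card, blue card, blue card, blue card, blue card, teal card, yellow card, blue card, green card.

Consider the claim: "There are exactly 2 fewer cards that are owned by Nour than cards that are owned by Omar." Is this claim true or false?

cards owned by Nour: 12.
cards owned by Omar: 14.
The claim requires 14 − 12 (= 2) to equal 2, which holds.

True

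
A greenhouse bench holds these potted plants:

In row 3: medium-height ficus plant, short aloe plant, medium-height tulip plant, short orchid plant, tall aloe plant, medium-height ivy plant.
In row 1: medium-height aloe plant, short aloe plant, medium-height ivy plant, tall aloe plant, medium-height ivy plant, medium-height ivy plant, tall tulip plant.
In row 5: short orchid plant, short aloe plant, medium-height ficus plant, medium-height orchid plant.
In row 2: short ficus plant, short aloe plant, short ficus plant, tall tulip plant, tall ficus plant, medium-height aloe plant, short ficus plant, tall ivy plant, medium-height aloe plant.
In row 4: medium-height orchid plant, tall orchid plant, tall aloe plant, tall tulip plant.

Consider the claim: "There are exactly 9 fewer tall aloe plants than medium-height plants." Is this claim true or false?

True

There are 3 tall aloe plants.
There are 12 medium-height plants.
The claim requires 12 − 3 (= 9) to equal 9, which holds.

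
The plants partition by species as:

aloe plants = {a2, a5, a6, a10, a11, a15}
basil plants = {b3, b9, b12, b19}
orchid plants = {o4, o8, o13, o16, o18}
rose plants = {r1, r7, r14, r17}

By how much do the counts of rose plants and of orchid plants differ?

1

rose plants: 4. orchid plants: 5.
|4 − 5| = 5 − 4 = 1.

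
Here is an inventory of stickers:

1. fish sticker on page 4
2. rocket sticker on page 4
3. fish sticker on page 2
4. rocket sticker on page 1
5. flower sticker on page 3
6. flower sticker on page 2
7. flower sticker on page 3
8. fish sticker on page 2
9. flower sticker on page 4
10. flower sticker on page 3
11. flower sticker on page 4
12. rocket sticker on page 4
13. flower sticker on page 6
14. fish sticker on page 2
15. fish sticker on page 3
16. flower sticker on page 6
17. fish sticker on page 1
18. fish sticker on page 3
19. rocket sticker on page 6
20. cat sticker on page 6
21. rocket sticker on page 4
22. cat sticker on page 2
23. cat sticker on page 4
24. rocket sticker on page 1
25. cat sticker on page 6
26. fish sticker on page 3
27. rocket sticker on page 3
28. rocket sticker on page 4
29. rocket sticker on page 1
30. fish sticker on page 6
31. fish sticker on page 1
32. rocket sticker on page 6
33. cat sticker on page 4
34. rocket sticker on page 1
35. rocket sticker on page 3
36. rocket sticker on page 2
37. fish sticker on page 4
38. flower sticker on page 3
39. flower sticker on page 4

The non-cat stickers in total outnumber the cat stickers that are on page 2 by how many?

33

non-cat stickers: 34.
cat stickers on page 2: 1.
34 − 1 = 33.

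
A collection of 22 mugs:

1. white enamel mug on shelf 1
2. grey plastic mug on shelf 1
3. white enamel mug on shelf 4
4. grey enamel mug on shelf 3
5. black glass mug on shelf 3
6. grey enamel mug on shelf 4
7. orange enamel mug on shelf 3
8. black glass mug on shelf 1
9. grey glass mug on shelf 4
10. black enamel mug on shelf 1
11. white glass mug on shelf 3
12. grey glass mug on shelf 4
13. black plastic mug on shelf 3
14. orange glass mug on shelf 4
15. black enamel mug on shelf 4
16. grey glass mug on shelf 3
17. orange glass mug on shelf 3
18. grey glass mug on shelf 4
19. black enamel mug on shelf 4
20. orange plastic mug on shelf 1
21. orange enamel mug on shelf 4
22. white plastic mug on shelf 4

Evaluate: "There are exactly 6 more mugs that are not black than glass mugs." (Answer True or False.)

False

mugs that are not black: 16.
glass mugs: 9.
The claim requires 16 − 9 (= 7) to equal 6, which does not hold.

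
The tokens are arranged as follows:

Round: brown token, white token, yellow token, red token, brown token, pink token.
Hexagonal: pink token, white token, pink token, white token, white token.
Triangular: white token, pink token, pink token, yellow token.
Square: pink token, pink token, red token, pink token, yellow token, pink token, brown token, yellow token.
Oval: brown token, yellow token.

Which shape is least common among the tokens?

oval

Counts by shape: square 8, round 6, hexagonal 5, triangular 4, oval 2.
The minimum is 2, held uniquely by oval.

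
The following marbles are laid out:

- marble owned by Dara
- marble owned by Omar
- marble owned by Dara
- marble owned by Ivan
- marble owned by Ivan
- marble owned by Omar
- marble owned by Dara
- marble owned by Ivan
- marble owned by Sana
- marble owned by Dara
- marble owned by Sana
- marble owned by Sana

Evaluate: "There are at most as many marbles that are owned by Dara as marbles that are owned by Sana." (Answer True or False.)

False

|marbles owned by Dara| = 4.
|marbles owned by Sana| = 3.
The claim requires 4 ≤ 3, which does not hold.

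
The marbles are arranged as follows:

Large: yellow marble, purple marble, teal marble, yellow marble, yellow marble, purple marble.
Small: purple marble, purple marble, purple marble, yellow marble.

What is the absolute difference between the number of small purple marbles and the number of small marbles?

small purple marbles: 3. small marbles: 4.
|3 − 4| = 4 − 3 = 1.

1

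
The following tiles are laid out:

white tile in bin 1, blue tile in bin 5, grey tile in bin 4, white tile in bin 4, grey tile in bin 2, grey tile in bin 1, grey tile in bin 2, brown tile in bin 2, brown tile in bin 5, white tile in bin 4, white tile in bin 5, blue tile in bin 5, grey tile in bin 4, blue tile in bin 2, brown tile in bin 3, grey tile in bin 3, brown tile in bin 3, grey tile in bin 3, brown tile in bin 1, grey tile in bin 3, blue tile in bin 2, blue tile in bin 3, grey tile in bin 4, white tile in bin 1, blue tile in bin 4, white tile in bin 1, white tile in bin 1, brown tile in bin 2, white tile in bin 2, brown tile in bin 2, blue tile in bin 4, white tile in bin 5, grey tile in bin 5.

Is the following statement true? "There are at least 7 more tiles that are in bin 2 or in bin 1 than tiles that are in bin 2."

False

There are 14 tiles in bin 2 or in bin 1.
There are 8 tiles in bin 2.
The claim requires 14 − 8 = 6 ≥ 7, which does not hold.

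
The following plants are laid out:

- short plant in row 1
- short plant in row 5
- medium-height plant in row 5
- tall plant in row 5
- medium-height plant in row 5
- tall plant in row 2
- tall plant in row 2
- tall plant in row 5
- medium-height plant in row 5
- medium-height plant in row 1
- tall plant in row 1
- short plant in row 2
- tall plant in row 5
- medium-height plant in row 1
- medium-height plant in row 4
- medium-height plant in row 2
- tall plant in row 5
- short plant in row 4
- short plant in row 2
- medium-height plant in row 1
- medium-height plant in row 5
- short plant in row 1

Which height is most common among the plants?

Counts by height: medium-height 9, tall 7, short 6.
The maximum is 9, held uniquely by medium-height.

medium-height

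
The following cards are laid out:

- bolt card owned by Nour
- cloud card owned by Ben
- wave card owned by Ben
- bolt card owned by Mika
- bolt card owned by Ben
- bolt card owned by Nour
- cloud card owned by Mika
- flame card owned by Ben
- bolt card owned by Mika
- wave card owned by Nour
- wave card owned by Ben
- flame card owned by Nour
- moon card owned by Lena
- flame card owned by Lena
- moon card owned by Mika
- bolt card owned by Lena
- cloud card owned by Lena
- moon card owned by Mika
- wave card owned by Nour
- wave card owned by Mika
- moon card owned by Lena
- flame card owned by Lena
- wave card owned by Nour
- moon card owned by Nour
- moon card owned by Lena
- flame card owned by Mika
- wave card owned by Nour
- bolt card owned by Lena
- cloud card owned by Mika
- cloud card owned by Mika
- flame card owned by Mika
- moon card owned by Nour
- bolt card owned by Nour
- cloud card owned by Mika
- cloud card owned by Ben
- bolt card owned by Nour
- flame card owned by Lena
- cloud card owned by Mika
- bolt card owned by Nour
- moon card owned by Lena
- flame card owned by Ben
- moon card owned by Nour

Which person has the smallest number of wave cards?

Counts by player (restricted to wave cards): Nour→4, Ben→2, Mika→1, Lena→0.
The minimum is 0, held uniquely by Lena.

Lena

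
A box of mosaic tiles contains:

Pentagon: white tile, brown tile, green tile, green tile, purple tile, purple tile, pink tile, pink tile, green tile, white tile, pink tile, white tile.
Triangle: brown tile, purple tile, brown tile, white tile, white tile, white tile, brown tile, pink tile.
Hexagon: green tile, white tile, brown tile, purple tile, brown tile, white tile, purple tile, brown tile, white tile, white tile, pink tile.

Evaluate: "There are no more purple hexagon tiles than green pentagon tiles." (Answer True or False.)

True

|purple hexagon tiles| = 2.
|green pentagon tiles| = 3.
The claim requires 2 ≤ 3, which holds.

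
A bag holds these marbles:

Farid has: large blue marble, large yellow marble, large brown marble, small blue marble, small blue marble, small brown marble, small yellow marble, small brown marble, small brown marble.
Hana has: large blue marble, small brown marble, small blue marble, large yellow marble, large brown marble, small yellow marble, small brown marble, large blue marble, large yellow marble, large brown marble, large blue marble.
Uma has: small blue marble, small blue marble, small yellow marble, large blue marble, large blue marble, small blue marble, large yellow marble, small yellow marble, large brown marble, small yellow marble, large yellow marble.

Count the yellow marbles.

10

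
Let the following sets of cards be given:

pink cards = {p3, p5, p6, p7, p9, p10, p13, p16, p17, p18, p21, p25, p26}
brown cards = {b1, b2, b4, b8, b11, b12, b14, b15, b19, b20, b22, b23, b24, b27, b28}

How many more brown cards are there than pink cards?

brown cards: 15.
pink cards: 13.
15 − 13 = 2.

2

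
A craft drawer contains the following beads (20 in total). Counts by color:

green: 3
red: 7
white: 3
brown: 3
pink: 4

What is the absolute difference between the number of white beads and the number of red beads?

white beads: 3. red beads: 7.
|3 − 7| = 7 − 3 = 4.

4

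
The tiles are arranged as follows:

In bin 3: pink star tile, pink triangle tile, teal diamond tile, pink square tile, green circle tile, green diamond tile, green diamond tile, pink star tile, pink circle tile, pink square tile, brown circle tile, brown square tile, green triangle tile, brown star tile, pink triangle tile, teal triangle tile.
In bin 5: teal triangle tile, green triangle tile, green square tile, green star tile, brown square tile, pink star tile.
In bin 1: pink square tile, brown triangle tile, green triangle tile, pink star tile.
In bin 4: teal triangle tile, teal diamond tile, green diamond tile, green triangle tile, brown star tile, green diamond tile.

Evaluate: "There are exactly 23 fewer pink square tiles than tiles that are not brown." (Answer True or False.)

pink square tiles: 3.
tiles that are not brown: 26.
The claim requires 26 − 3 (= 23) to equal 23, which holds.

True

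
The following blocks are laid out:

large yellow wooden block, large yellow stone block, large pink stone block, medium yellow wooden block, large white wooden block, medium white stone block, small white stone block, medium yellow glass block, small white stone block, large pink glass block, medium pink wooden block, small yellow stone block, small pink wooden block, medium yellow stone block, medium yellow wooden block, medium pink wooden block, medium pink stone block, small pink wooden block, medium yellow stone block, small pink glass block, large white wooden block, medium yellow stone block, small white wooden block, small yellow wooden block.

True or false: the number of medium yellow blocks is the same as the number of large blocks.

True

|medium yellow blocks| = 6.
|large blocks| = 6.
The claim requires 6 = 6, which holds.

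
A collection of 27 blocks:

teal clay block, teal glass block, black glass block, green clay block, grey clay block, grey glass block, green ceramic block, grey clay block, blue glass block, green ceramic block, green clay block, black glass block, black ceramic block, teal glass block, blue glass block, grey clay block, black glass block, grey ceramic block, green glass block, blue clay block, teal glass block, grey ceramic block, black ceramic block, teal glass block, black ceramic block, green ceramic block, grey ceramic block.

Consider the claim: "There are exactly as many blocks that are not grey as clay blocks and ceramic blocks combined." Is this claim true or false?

False

There are 20 blocks that are not grey.
clay blocks: 7; ceramic blocks: 9; combined: 7 + 9 = 16.
The claim requires 20 = 16, which does not hold.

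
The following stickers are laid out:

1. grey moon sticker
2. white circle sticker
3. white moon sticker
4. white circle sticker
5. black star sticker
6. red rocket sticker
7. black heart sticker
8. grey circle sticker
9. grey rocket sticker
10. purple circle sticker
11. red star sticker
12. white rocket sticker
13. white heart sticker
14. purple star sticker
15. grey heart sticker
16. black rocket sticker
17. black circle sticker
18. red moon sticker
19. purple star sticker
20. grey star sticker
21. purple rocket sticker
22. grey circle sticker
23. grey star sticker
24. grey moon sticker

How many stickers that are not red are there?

21

Total stickers: 24; with the excluded value: 3; remaining 24 − 3 = 21.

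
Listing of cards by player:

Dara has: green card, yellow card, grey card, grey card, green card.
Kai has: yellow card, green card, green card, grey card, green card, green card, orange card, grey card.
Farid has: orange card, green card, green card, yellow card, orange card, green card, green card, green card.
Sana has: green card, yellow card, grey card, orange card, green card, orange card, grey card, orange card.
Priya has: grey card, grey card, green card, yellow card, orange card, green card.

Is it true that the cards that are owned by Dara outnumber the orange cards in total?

False

cards owned by Dara: 5.
orange cards: 7.
The claim requires 5 > 7, which does not hold.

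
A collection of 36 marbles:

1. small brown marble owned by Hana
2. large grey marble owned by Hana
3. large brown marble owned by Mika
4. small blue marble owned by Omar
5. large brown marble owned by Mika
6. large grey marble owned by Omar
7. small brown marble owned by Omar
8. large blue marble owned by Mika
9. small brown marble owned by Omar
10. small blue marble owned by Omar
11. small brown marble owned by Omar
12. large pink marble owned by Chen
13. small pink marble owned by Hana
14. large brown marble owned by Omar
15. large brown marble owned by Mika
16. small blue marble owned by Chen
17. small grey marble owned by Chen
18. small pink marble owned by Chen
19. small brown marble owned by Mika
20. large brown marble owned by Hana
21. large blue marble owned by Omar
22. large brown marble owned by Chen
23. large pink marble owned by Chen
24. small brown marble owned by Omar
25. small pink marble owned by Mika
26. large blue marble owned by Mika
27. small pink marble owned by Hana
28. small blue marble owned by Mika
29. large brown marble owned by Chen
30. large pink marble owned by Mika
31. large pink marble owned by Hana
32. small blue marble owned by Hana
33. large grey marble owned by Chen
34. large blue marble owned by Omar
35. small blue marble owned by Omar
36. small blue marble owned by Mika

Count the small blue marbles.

7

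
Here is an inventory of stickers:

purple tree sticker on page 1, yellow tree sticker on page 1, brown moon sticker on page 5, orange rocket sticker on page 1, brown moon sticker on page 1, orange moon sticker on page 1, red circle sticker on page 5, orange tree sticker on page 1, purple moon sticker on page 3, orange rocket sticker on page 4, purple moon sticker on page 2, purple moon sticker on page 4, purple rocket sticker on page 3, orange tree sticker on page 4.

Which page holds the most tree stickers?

page 1

Counts by page (restricted to tree stickers): page 1→3, page 4→1, page 2→0, page 3→0, page 5→0.
The maximum is 3, held uniquely by page 1.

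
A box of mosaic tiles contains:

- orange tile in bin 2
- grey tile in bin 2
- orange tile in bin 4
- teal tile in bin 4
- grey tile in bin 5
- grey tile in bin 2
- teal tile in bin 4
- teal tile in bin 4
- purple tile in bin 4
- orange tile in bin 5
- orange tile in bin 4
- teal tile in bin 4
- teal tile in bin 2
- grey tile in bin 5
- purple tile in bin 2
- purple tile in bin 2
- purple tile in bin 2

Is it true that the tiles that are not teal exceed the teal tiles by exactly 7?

True

tiles that are not teal: 12.
teal tiles: 5.
The claim requires 12 − 5 (= 7) to equal 7, which holds.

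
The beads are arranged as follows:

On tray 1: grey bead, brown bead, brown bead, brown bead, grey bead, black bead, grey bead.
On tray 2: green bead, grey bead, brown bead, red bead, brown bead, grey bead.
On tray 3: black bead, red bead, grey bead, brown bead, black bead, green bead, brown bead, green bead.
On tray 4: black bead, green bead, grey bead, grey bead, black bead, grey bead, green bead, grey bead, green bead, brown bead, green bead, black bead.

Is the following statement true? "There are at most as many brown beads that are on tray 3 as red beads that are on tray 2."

False

There are 2 brown beads on tray 3.
There is 1 red bead on tray 2.
The claim requires 2 ≤ 1, which does not hold.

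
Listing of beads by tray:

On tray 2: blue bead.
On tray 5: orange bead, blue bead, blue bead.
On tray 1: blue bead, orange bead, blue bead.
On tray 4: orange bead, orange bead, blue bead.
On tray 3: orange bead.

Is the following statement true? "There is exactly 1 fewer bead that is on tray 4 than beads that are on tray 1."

beads on tray 4: 3.
beads on tray 1: 3.
The claim requires 3 − 3 (= 0) to equal 1, which does not hold.

False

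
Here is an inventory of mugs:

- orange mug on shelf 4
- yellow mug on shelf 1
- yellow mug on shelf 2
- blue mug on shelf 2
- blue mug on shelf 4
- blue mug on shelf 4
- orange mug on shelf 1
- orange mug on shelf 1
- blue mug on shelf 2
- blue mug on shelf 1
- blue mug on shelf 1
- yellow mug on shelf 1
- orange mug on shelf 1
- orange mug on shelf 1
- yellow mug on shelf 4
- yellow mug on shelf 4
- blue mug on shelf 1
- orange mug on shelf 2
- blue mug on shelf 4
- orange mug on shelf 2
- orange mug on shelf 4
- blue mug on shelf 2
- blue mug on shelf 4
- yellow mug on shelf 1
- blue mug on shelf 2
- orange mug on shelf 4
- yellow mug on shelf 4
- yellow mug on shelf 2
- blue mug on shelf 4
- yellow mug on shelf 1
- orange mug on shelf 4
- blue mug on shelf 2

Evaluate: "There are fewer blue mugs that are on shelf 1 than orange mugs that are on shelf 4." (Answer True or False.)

|blue mugs on shelf 1| = 3.
|orange mugs on shelf 4| = 4.
The claim requires 3 < 4, which holds.

True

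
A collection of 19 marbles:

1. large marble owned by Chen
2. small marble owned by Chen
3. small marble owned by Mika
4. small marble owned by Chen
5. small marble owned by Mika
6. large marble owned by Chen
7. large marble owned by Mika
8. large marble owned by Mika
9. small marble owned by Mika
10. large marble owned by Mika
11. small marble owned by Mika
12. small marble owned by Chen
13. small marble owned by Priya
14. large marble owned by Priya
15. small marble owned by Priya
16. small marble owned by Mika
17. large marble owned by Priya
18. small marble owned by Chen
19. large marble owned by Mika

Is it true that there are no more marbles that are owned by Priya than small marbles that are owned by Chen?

True

|marbles owned by Priya| = 4.
|small marbles owned by Chen| = 4.
The claim requires 4 ≤ 4, which holds.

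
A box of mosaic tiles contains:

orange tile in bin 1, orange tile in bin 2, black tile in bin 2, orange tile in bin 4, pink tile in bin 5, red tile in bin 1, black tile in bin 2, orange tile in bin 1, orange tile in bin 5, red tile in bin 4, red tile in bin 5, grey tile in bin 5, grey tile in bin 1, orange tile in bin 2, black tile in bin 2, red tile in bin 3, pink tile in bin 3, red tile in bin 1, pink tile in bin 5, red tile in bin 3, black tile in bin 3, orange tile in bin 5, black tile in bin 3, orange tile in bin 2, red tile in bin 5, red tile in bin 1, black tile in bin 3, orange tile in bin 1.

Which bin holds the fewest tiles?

bin 4

Counts by bin: bin 5→7, bin 1→7, bin 3→6, bin 2→6, bin 4→2.
The minimum is 2, held uniquely by bin 4.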